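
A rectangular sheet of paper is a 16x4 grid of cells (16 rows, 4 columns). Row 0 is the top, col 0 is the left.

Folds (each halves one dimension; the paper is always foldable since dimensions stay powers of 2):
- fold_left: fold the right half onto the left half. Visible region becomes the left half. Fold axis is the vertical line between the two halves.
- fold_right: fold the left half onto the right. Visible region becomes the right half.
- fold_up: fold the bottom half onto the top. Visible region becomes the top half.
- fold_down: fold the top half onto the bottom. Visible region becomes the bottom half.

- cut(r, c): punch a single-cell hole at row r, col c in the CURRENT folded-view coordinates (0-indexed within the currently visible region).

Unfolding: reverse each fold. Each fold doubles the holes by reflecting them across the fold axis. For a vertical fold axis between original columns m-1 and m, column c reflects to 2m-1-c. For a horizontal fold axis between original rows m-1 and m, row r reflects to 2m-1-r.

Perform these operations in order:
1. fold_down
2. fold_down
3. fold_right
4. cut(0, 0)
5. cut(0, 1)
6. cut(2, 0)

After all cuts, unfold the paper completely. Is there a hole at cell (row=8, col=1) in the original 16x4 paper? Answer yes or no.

Op 1 fold_down: fold axis h@8; visible region now rows[8,16) x cols[0,4) = 8x4
Op 2 fold_down: fold axis h@12; visible region now rows[12,16) x cols[0,4) = 4x4
Op 3 fold_right: fold axis v@2; visible region now rows[12,16) x cols[2,4) = 4x2
Op 4 cut(0, 0): punch at orig (12,2); cuts so far [(12, 2)]; region rows[12,16) x cols[2,4) = 4x2
Op 5 cut(0, 1): punch at orig (12,3); cuts so far [(12, 2), (12, 3)]; region rows[12,16) x cols[2,4) = 4x2
Op 6 cut(2, 0): punch at orig (14,2); cuts so far [(12, 2), (12, 3), (14, 2)]; region rows[12,16) x cols[2,4) = 4x2
Unfold 1 (reflect across v@2): 6 holes -> [(12, 0), (12, 1), (12, 2), (12, 3), (14, 1), (14, 2)]
Unfold 2 (reflect across h@12): 12 holes -> [(9, 1), (9, 2), (11, 0), (11, 1), (11, 2), (11, 3), (12, 0), (12, 1), (12, 2), (12, 3), (14, 1), (14, 2)]
Unfold 3 (reflect across h@8): 24 holes -> [(1, 1), (1, 2), (3, 0), (3, 1), (3, 2), (3, 3), (4, 0), (4, 1), (4, 2), (4, 3), (6, 1), (6, 2), (9, 1), (9, 2), (11, 0), (11, 1), (11, 2), (11, 3), (12, 0), (12, 1), (12, 2), (12, 3), (14, 1), (14, 2)]
Holes: [(1, 1), (1, 2), (3, 0), (3, 1), (3, 2), (3, 3), (4, 0), (4, 1), (4, 2), (4, 3), (6, 1), (6, 2), (9, 1), (9, 2), (11, 0), (11, 1), (11, 2), (11, 3), (12, 0), (12, 1), (12, 2), (12, 3), (14, 1), (14, 2)]

Answer: no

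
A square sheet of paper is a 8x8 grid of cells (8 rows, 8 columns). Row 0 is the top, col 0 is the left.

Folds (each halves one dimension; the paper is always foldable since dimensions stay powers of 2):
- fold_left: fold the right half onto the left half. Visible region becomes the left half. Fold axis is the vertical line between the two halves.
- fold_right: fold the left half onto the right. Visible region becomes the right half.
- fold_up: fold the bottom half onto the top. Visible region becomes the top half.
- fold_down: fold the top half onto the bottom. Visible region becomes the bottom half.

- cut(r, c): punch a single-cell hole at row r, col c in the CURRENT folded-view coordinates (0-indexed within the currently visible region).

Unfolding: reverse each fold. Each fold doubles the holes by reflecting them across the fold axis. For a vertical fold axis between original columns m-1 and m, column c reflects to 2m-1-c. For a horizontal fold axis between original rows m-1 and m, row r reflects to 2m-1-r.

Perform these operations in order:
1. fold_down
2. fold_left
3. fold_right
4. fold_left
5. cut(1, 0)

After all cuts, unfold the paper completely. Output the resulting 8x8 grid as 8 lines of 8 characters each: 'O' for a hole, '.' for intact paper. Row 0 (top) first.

Answer: ........
........
OOOOOOOO
........
........
OOOOOOOO
........
........

Derivation:
Op 1 fold_down: fold axis h@4; visible region now rows[4,8) x cols[0,8) = 4x8
Op 2 fold_left: fold axis v@4; visible region now rows[4,8) x cols[0,4) = 4x4
Op 3 fold_right: fold axis v@2; visible region now rows[4,8) x cols[2,4) = 4x2
Op 4 fold_left: fold axis v@3; visible region now rows[4,8) x cols[2,3) = 4x1
Op 5 cut(1, 0): punch at orig (5,2); cuts so far [(5, 2)]; region rows[4,8) x cols[2,3) = 4x1
Unfold 1 (reflect across v@3): 2 holes -> [(5, 2), (5, 3)]
Unfold 2 (reflect across v@2): 4 holes -> [(5, 0), (5, 1), (5, 2), (5, 3)]
Unfold 3 (reflect across v@4): 8 holes -> [(5, 0), (5, 1), (5, 2), (5, 3), (5, 4), (5, 5), (5, 6), (5, 7)]
Unfold 4 (reflect across h@4): 16 holes -> [(2, 0), (2, 1), (2, 2), (2, 3), (2, 4), (2, 5), (2, 6), (2, 7), (5, 0), (5, 1), (5, 2), (5, 3), (5, 4), (5, 5), (5, 6), (5, 7)]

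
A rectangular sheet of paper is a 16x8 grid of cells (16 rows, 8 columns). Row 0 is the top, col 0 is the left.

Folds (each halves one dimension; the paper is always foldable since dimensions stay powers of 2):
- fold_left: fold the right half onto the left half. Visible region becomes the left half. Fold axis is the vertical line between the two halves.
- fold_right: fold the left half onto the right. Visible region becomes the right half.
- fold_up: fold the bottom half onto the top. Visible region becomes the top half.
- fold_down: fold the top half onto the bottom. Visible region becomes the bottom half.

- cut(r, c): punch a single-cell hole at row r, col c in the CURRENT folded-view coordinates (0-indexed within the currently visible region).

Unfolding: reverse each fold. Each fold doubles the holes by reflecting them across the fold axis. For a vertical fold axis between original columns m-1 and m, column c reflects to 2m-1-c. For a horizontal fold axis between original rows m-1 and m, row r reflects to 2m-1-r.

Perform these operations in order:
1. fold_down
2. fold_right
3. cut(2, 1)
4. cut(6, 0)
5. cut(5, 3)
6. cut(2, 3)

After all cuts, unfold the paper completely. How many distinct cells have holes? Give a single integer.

Op 1 fold_down: fold axis h@8; visible region now rows[8,16) x cols[0,8) = 8x8
Op 2 fold_right: fold axis v@4; visible region now rows[8,16) x cols[4,8) = 8x4
Op 3 cut(2, 1): punch at orig (10,5); cuts so far [(10, 5)]; region rows[8,16) x cols[4,8) = 8x4
Op 4 cut(6, 0): punch at orig (14,4); cuts so far [(10, 5), (14, 4)]; region rows[8,16) x cols[4,8) = 8x4
Op 5 cut(5, 3): punch at orig (13,7); cuts so far [(10, 5), (13, 7), (14, 4)]; region rows[8,16) x cols[4,8) = 8x4
Op 6 cut(2, 3): punch at orig (10,7); cuts so far [(10, 5), (10, 7), (13, 7), (14, 4)]; region rows[8,16) x cols[4,8) = 8x4
Unfold 1 (reflect across v@4): 8 holes -> [(10, 0), (10, 2), (10, 5), (10, 7), (13, 0), (13, 7), (14, 3), (14, 4)]
Unfold 2 (reflect across h@8): 16 holes -> [(1, 3), (1, 4), (2, 0), (2, 7), (5, 0), (5, 2), (5, 5), (5, 7), (10, 0), (10, 2), (10, 5), (10, 7), (13, 0), (13, 7), (14, 3), (14, 4)]

Answer: 16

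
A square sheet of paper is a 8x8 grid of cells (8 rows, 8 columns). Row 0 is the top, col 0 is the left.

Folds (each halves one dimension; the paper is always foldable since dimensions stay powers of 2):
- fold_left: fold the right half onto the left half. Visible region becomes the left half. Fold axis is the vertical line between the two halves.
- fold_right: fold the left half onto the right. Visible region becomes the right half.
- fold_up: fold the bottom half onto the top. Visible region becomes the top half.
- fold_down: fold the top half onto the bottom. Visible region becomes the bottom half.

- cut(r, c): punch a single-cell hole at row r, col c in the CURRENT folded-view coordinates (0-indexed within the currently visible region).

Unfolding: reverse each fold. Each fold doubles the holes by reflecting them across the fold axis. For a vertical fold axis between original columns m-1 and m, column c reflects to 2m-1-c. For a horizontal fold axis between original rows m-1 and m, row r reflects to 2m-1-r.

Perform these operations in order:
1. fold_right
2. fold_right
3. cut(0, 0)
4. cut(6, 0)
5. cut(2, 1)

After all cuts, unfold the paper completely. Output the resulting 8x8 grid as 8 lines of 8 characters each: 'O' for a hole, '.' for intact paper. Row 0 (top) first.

Answer: .OO..OO.
........
O..OO..O
........
........
........
.OO..OO.
........

Derivation:
Op 1 fold_right: fold axis v@4; visible region now rows[0,8) x cols[4,8) = 8x4
Op 2 fold_right: fold axis v@6; visible region now rows[0,8) x cols[6,8) = 8x2
Op 3 cut(0, 0): punch at orig (0,6); cuts so far [(0, 6)]; region rows[0,8) x cols[6,8) = 8x2
Op 4 cut(6, 0): punch at orig (6,6); cuts so far [(0, 6), (6, 6)]; region rows[0,8) x cols[6,8) = 8x2
Op 5 cut(2, 1): punch at orig (2,7); cuts so far [(0, 6), (2, 7), (6, 6)]; region rows[0,8) x cols[6,8) = 8x2
Unfold 1 (reflect across v@6): 6 holes -> [(0, 5), (0, 6), (2, 4), (2, 7), (6, 5), (6, 6)]
Unfold 2 (reflect across v@4): 12 holes -> [(0, 1), (0, 2), (0, 5), (0, 6), (2, 0), (2, 3), (2, 4), (2, 7), (6, 1), (6, 2), (6, 5), (6, 6)]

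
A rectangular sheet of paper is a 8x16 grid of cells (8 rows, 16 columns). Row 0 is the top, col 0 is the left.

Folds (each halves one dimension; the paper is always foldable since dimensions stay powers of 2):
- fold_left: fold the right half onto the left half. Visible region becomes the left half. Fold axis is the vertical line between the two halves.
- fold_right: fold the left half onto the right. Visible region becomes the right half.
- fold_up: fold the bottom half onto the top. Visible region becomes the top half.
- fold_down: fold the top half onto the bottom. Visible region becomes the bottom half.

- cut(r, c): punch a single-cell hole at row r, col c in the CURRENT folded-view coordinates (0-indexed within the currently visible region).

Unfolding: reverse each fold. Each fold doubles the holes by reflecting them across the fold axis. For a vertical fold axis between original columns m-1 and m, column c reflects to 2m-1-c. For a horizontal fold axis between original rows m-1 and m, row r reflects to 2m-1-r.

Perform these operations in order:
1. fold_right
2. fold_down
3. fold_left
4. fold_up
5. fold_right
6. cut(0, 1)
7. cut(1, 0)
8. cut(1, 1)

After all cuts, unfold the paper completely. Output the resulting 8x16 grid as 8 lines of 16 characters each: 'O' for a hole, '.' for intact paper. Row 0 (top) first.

Answer: O..OO..OO..OO..O
OOOOOOOOOOOOOOOO
OOOOOOOOOOOOOOOO
O..OO..OO..OO..O
O..OO..OO..OO..O
OOOOOOOOOOOOOOOO
OOOOOOOOOOOOOOOO
O..OO..OO..OO..O

Derivation:
Op 1 fold_right: fold axis v@8; visible region now rows[0,8) x cols[8,16) = 8x8
Op 2 fold_down: fold axis h@4; visible region now rows[4,8) x cols[8,16) = 4x8
Op 3 fold_left: fold axis v@12; visible region now rows[4,8) x cols[8,12) = 4x4
Op 4 fold_up: fold axis h@6; visible region now rows[4,6) x cols[8,12) = 2x4
Op 5 fold_right: fold axis v@10; visible region now rows[4,6) x cols[10,12) = 2x2
Op 6 cut(0, 1): punch at orig (4,11); cuts so far [(4, 11)]; region rows[4,6) x cols[10,12) = 2x2
Op 7 cut(1, 0): punch at orig (5,10); cuts so far [(4, 11), (5, 10)]; region rows[4,6) x cols[10,12) = 2x2
Op 8 cut(1, 1): punch at orig (5,11); cuts so far [(4, 11), (5, 10), (5, 11)]; region rows[4,6) x cols[10,12) = 2x2
Unfold 1 (reflect across v@10): 6 holes -> [(4, 8), (4, 11), (5, 8), (5, 9), (5, 10), (5, 11)]
Unfold 2 (reflect across h@6): 12 holes -> [(4, 8), (4, 11), (5, 8), (5, 9), (5, 10), (5, 11), (6, 8), (6, 9), (6, 10), (6, 11), (7, 8), (7, 11)]
Unfold 3 (reflect across v@12): 24 holes -> [(4, 8), (4, 11), (4, 12), (4, 15), (5, 8), (5, 9), (5, 10), (5, 11), (5, 12), (5, 13), (5, 14), (5, 15), (6, 8), (6, 9), (6, 10), (6, 11), (6, 12), (6, 13), (6, 14), (6, 15), (7, 8), (7, 11), (7, 12), (7, 15)]
Unfold 4 (reflect across h@4): 48 holes -> [(0, 8), (0, 11), (0, 12), (0, 15), (1, 8), (1, 9), (1, 10), (1, 11), (1, 12), (1, 13), (1, 14), (1, 15), (2, 8), (2, 9), (2, 10), (2, 11), (2, 12), (2, 13), (2, 14), (2, 15), (3, 8), (3, 11), (3, 12), (3, 15), (4, 8), (4, 11), (4, 12), (4, 15), (5, 8), (5, 9), (5, 10), (5, 11), (5, 12), (5, 13), (5, 14), (5, 15), (6, 8), (6, 9), (6, 10), (6, 11), (6, 12), (6, 13), (6, 14), (6, 15), (7, 8), (7, 11), (7, 12), (7, 15)]
Unfold 5 (reflect across v@8): 96 holes -> [(0, 0), (0, 3), (0, 4), (0, 7), (0, 8), (0, 11), (0, 12), (0, 15), (1, 0), (1, 1), (1, 2), (1, 3), (1, 4), (1, 5), (1, 6), (1, 7), (1, 8), (1, 9), (1, 10), (1, 11), (1, 12), (1, 13), (1, 14), (1, 15), (2, 0), (2, 1), (2, 2), (2, 3), (2, 4), (2, 5), (2, 6), (2, 7), (2, 8), (2, 9), (2, 10), (2, 11), (2, 12), (2, 13), (2, 14), (2, 15), (3, 0), (3, 3), (3, 4), (3, 7), (3, 8), (3, 11), (3, 12), (3, 15), (4, 0), (4, 3), (4, 4), (4, 7), (4, 8), (4, 11), (4, 12), (4, 15), (5, 0), (5, 1), (5, 2), (5, 3), (5, 4), (5, 5), (5, 6), (5, 7), (5, 8), (5, 9), (5, 10), (5, 11), (5, 12), (5, 13), (5, 14), (5, 15), (6, 0), (6, 1), (6, 2), (6, 3), (6, 4), (6, 5), (6, 6), (6, 7), (6, 8), (6, 9), (6, 10), (6, 11), (6, 12), (6, 13), (6, 14), (6, 15), (7, 0), (7, 3), (7, 4), (7, 7), (7, 8), (7, 11), (7, 12), (7, 15)]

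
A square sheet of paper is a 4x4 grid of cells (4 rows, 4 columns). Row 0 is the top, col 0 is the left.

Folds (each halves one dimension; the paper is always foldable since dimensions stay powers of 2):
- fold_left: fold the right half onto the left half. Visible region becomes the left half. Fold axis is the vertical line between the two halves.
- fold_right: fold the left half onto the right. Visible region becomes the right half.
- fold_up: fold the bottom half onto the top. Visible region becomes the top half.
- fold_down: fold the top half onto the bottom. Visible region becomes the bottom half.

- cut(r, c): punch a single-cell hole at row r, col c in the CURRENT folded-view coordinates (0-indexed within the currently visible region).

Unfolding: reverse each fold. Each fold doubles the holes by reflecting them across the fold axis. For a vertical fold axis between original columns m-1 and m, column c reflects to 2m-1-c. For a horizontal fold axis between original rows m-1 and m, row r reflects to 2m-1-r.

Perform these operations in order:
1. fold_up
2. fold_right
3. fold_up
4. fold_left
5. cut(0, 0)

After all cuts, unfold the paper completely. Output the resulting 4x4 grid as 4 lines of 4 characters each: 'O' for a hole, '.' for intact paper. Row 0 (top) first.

Op 1 fold_up: fold axis h@2; visible region now rows[0,2) x cols[0,4) = 2x4
Op 2 fold_right: fold axis v@2; visible region now rows[0,2) x cols[2,4) = 2x2
Op 3 fold_up: fold axis h@1; visible region now rows[0,1) x cols[2,4) = 1x2
Op 4 fold_left: fold axis v@3; visible region now rows[0,1) x cols[2,3) = 1x1
Op 5 cut(0, 0): punch at orig (0,2); cuts so far [(0, 2)]; region rows[0,1) x cols[2,3) = 1x1
Unfold 1 (reflect across v@3): 2 holes -> [(0, 2), (0, 3)]
Unfold 2 (reflect across h@1): 4 holes -> [(0, 2), (0, 3), (1, 2), (1, 3)]
Unfold 3 (reflect across v@2): 8 holes -> [(0, 0), (0, 1), (0, 2), (0, 3), (1, 0), (1, 1), (1, 2), (1, 3)]
Unfold 4 (reflect across h@2): 16 holes -> [(0, 0), (0, 1), (0, 2), (0, 3), (1, 0), (1, 1), (1, 2), (1, 3), (2, 0), (2, 1), (2, 2), (2, 3), (3, 0), (3, 1), (3, 2), (3, 3)]

Answer: OOOO
OOOO
OOOO
OOOO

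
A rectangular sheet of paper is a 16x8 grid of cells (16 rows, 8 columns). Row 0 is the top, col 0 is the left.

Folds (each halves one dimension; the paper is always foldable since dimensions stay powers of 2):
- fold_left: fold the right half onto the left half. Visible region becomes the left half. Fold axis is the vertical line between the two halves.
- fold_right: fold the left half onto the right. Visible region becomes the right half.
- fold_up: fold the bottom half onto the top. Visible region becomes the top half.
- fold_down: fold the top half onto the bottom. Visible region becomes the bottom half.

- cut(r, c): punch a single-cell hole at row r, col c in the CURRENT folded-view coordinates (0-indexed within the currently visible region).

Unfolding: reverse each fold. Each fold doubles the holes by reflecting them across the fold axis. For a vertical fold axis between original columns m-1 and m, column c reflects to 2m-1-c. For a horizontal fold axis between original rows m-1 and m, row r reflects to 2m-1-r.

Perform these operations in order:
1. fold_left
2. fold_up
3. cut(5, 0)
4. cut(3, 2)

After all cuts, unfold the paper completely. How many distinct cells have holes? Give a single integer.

Answer: 8

Derivation:
Op 1 fold_left: fold axis v@4; visible region now rows[0,16) x cols[0,4) = 16x4
Op 2 fold_up: fold axis h@8; visible region now rows[0,8) x cols[0,4) = 8x4
Op 3 cut(5, 0): punch at orig (5,0); cuts so far [(5, 0)]; region rows[0,8) x cols[0,4) = 8x4
Op 4 cut(3, 2): punch at orig (3,2); cuts so far [(3, 2), (5, 0)]; region rows[0,8) x cols[0,4) = 8x4
Unfold 1 (reflect across h@8): 4 holes -> [(3, 2), (5, 0), (10, 0), (12, 2)]
Unfold 2 (reflect across v@4): 8 holes -> [(3, 2), (3, 5), (5, 0), (5, 7), (10, 0), (10, 7), (12, 2), (12, 5)]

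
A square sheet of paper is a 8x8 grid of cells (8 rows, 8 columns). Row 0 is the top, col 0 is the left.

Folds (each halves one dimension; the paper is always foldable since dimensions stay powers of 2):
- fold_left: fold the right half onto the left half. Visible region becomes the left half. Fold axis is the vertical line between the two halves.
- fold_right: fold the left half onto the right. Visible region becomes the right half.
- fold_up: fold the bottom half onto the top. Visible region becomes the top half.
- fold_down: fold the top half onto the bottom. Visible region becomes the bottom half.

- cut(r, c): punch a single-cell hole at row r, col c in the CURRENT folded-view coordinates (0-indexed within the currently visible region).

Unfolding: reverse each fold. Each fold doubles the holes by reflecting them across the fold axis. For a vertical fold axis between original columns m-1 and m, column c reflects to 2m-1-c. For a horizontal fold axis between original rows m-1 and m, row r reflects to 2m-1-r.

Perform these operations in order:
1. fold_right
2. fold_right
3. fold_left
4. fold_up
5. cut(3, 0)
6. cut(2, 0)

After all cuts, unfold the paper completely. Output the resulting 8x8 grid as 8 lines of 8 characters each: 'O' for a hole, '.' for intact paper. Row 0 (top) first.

Answer: ........
........
OOOOOOOO
OOOOOOOO
OOOOOOOO
OOOOOOOO
........
........

Derivation:
Op 1 fold_right: fold axis v@4; visible region now rows[0,8) x cols[4,8) = 8x4
Op 2 fold_right: fold axis v@6; visible region now rows[0,8) x cols[6,8) = 8x2
Op 3 fold_left: fold axis v@7; visible region now rows[0,8) x cols[6,7) = 8x1
Op 4 fold_up: fold axis h@4; visible region now rows[0,4) x cols[6,7) = 4x1
Op 5 cut(3, 0): punch at orig (3,6); cuts so far [(3, 6)]; region rows[0,4) x cols[6,7) = 4x1
Op 6 cut(2, 0): punch at orig (2,6); cuts so far [(2, 6), (3, 6)]; region rows[0,4) x cols[6,7) = 4x1
Unfold 1 (reflect across h@4): 4 holes -> [(2, 6), (3, 6), (4, 6), (5, 6)]
Unfold 2 (reflect across v@7): 8 holes -> [(2, 6), (2, 7), (3, 6), (3, 7), (4, 6), (4, 7), (5, 6), (5, 7)]
Unfold 3 (reflect across v@6): 16 holes -> [(2, 4), (2, 5), (2, 6), (2, 7), (3, 4), (3, 5), (3, 6), (3, 7), (4, 4), (4, 5), (4, 6), (4, 7), (5, 4), (5, 5), (5, 6), (5, 7)]
Unfold 4 (reflect across v@4): 32 holes -> [(2, 0), (2, 1), (2, 2), (2, 3), (2, 4), (2, 5), (2, 6), (2, 7), (3, 0), (3, 1), (3, 2), (3, 3), (3, 4), (3, 5), (3, 6), (3, 7), (4, 0), (4, 1), (4, 2), (4, 3), (4, 4), (4, 5), (4, 6), (4, 7), (5, 0), (5, 1), (5, 2), (5, 3), (5, 4), (5, 5), (5, 6), (5, 7)]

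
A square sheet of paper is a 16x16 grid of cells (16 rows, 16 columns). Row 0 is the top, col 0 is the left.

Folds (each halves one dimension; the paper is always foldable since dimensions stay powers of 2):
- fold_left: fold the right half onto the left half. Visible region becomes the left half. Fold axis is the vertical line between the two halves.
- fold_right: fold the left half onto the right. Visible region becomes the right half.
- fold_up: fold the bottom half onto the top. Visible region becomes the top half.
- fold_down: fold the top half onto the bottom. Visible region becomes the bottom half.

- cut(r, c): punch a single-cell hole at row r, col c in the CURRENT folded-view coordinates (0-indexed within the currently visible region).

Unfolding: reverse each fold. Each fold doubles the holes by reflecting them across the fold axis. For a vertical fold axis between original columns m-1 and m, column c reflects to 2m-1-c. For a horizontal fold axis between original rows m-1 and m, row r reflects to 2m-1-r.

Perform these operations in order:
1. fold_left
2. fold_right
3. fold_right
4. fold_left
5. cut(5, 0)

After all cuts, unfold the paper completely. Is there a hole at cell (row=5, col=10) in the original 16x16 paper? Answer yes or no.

Op 1 fold_left: fold axis v@8; visible region now rows[0,16) x cols[0,8) = 16x8
Op 2 fold_right: fold axis v@4; visible region now rows[0,16) x cols[4,8) = 16x4
Op 3 fold_right: fold axis v@6; visible region now rows[0,16) x cols[6,8) = 16x2
Op 4 fold_left: fold axis v@7; visible region now rows[0,16) x cols[6,7) = 16x1
Op 5 cut(5, 0): punch at orig (5,6); cuts so far [(5, 6)]; region rows[0,16) x cols[6,7) = 16x1
Unfold 1 (reflect across v@7): 2 holes -> [(5, 6), (5, 7)]
Unfold 2 (reflect across v@6): 4 holes -> [(5, 4), (5, 5), (5, 6), (5, 7)]
Unfold 3 (reflect across v@4): 8 holes -> [(5, 0), (5, 1), (5, 2), (5, 3), (5, 4), (5, 5), (5, 6), (5, 7)]
Unfold 4 (reflect across v@8): 16 holes -> [(5, 0), (5, 1), (5, 2), (5, 3), (5, 4), (5, 5), (5, 6), (5, 7), (5, 8), (5, 9), (5, 10), (5, 11), (5, 12), (5, 13), (5, 14), (5, 15)]
Holes: [(5, 0), (5, 1), (5, 2), (5, 3), (5, 4), (5, 5), (5, 6), (5, 7), (5, 8), (5, 9), (5, 10), (5, 11), (5, 12), (5, 13), (5, 14), (5, 15)]

Answer: yes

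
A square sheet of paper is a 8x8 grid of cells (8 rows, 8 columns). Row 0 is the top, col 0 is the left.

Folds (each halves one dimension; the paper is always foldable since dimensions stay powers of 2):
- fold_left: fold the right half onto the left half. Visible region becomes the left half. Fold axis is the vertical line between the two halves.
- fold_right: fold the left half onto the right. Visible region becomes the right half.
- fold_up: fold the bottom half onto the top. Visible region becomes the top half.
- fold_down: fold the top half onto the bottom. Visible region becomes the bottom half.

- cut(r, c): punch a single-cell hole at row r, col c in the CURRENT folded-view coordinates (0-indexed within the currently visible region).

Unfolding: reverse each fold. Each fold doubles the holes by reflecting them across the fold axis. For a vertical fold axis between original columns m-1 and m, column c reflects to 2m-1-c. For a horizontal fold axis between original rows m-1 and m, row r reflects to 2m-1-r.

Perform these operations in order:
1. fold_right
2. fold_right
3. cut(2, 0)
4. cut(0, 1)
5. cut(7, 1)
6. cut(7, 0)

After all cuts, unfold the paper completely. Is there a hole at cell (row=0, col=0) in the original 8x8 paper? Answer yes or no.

Answer: yes

Derivation:
Op 1 fold_right: fold axis v@4; visible region now rows[0,8) x cols[4,8) = 8x4
Op 2 fold_right: fold axis v@6; visible region now rows[0,8) x cols[6,8) = 8x2
Op 3 cut(2, 0): punch at orig (2,6); cuts so far [(2, 6)]; region rows[0,8) x cols[6,8) = 8x2
Op 4 cut(0, 1): punch at orig (0,7); cuts so far [(0, 7), (2, 6)]; region rows[0,8) x cols[6,8) = 8x2
Op 5 cut(7, 1): punch at orig (7,7); cuts so far [(0, 7), (2, 6), (7, 7)]; region rows[0,8) x cols[6,8) = 8x2
Op 6 cut(7, 0): punch at orig (7,6); cuts so far [(0, 7), (2, 6), (7, 6), (7, 7)]; region rows[0,8) x cols[6,8) = 8x2
Unfold 1 (reflect across v@6): 8 holes -> [(0, 4), (0, 7), (2, 5), (2, 6), (7, 4), (7, 5), (7, 6), (7, 7)]
Unfold 2 (reflect across v@4): 16 holes -> [(0, 0), (0, 3), (0, 4), (0, 7), (2, 1), (2, 2), (2, 5), (2, 6), (7, 0), (7, 1), (7, 2), (7, 3), (7, 4), (7, 5), (7, 6), (7, 7)]
Holes: [(0, 0), (0, 3), (0, 4), (0, 7), (2, 1), (2, 2), (2, 5), (2, 6), (7, 0), (7, 1), (7, 2), (7, 3), (7, 4), (7, 5), (7, 6), (7, 7)]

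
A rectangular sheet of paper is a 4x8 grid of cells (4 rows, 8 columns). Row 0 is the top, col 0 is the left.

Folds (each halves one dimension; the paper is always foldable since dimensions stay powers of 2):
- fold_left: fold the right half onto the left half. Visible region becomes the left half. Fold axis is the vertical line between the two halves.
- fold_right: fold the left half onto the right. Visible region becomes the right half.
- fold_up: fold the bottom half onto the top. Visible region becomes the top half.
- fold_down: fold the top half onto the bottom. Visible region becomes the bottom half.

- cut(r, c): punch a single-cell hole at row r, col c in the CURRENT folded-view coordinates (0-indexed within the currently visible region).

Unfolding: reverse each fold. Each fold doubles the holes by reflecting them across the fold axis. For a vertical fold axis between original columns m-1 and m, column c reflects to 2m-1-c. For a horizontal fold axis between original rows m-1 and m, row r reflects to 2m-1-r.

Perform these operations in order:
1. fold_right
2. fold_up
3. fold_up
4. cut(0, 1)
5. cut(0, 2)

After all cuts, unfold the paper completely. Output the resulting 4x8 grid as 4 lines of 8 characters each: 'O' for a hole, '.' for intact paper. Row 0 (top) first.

Answer: .OO..OO.
.OO..OO.
.OO..OO.
.OO..OO.

Derivation:
Op 1 fold_right: fold axis v@4; visible region now rows[0,4) x cols[4,8) = 4x4
Op 2 fold_up: fold axis h@2; visible region now rows[0,2) x cols[4,8) = 2x4
Op 3 fold_up: fold axis h@1; visible region now rows[0,1) x cols[4,8) = 1x4
Op 4 cut(0, 1): punch at orig (0,5); cuts so far [(0, 5)]; region rows[0,1) x cols[4,8) = 1x4
Op 5 cut(0, 2): punch at orig (0,6); cuts so far [(0, 5), (0, 6)]; region rows[0,1) x cols[4,8) = 1x4
Unfold 1 (reflect across h@1): 4 holes -> [(0, 5), (0, 6), (1, 5), (1, 6)]
Unfold 2 (reflect across h@2): 8 holes -> [(0, 5), (0, 6), (1, 5), (1, 6), (2, 5), (2, 6), (3, 5), (3, 6)]
Unfold 3 (reflect across v@4): 16 holes -> [(0, 1), (0, 2), (0, 5), (0, 6), (1, 1), (1, 2), (1, 5), (1, 6), (2, 1), (2, 2), (2, 5), (2, 6), (3, 1), (3, 2), (3, 5), (3, 6)]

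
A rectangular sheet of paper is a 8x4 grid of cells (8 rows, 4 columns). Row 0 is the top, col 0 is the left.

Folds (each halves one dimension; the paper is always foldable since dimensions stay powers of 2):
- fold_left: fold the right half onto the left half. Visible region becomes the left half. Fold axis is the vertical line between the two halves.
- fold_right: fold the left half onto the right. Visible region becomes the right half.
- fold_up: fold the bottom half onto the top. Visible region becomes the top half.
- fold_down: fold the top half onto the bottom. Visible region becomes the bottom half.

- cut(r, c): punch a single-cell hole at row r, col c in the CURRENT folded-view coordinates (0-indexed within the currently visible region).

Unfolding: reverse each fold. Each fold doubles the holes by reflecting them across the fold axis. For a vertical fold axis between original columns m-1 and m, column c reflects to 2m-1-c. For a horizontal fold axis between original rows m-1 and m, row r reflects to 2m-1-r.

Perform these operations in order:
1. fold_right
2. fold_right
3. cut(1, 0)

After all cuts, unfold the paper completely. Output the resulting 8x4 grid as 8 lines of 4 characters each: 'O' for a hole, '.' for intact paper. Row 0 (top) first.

Answer: ....
OOOO
....
....
....
....
....
....

Derivation:
Op 1 fold_right: fold axis v@2; visible region now rows[0,8) x cols[2,4) = 8x2
Op 2 fold_right: fold axis v@3; visible region now rows[0,8) x cols[3,4) = 8x1
Op 3 cut(1, 0): punch at orig (1,3); cuts so far [(1, 3)]; region rows[0,8) x cols[3,4) = 8x1
Unfold 1 (reflect across v@3): 2 holes -> [(1, 2), (1, 3)]
Unfold 2 (reflect across v@2): 4 holes -> [(1, 0), (1, 1), (1, 2), (1, 3)]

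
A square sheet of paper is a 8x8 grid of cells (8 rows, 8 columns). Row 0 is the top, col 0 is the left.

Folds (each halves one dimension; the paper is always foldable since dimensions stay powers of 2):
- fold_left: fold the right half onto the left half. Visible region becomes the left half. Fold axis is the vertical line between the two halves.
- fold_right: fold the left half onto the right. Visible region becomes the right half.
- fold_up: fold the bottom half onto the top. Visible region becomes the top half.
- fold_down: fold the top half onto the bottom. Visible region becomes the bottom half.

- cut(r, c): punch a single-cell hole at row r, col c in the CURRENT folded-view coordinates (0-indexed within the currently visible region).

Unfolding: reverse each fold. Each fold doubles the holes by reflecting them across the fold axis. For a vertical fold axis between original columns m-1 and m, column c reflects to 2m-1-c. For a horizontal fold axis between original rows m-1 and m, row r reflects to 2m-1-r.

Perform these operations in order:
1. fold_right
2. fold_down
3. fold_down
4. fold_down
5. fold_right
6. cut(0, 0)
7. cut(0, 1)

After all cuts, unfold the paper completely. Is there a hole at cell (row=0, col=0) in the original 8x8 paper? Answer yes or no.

Op 1 fold_right: fold axis v@4; visible region now rows[0,8) x cols[4,8) = 8x4
Op 2 fold_down: fold axis h@4; visible region now rows[4,8) x cols[4,8) = 4x4
Op 3 fold_down: fold axis h@6; visible region now rows[6,8) x cols[4,8) = 2x4
Op 4 fold_down: fold axis h@7; visible region now rows[7,8) x cols[4,8) = 1x4
Op 5 fold_right: fold axis v@6; visible region now rows[7,8) x cols[6,8) = 1x2
Op 6 cut(0, 0): punch at orig (7,6); cuts so far [(7, 6)]; region rows[7,8) x cols[6,8) = 1x2
Op 7 cut(0, 1): punch at orig (7,7); cuts so far [(7, 6), (7, 7)]; region rows[7,8) x cols[6,8) = 1x2
Unfold 1 (reflect across v@6): 4 holes -> [(7, 4), (7, 5), (7, 6), (7, 7)]
Unfold 2 (reflect across h@7): 8 holes -> [(6, 4), (6, 5), (6, 6), (6, 7), (7, 4), (7, 5), (7, 6), (7, 7)]
Unfold 3 (reflect across h@6): 16 holes -> [(4, 4), (4, 5), (4, 6), (4, 7), (5, 4), (5, 5), (5, 6), (5, 7), (6, 4), (6, 5), (6, 6), (6, 7), (7, 4), (7, 5), (7, 6), (7, 7)]
Unfold 4 (reflect across h@4): 32 holes -> [(0, 4), (0, 5), (0, 6), (0, 7), (1, 4), (1, 5), (1, 6), (1, 7), (2, 4), (2, 5), (2, 6), (2, 7), (3, 4), (3, 5), (3, 6), (3, 7), (4, 4), (4, 5), (4, 6), (4, 7), (5, 4), (5, 5), (5, 6), (5, 7), (6, 4), (6, 5), (6, 6), (6, 7), (7, 4), (7, 5), (7, 6), (7, 7)]
Unfold 5 (reflect across v@4): 64 holes -> [(0, 0), (0, 1), (0, 2), (0, 3), (0, 4), (0, 5), (0, 6), (0, 7), (1, 0), (1, 1), (1, 2), (1, 3), (1, 4), (1, 5), (1, 6), (1, 7), (2, 0), (2, 1), (2, 2), (2, 3), (2, 4), (2, 5), (2, 6), (2, 7), (3, 0), (3, 1), (3, 2), (3, 3), (3, 4), (3, 5), (3, 6), (3, 7), (4, 0), (4, 1), (4, 2), (4, 3), (4, 4), (4, 5), (4, 6), (4, 7), (5, 0), (5, 1), (5, 2), (5, 3), (5, 4), (5, 5), (5, 6), (5, 7), (6, 0), (6, 1), (6, 2), (6, 3), (6, 4), (6, 5), (6, 6), (6, 7), (7, 0), (7, 1), (7, 2), (7, 3), (7, 4), (7, 5), (7, 6), (7, 7)]
Holes: [(0, 0), (0, 1), (0, 2), (0, 3), (0, 4), (0, 5), (0, 6), (0, 7), (1, 0), (1, 1), (1, 2), (1, 3), (1, 4), (1, 5), (1, 6), (1, 7), (2, 0), (2, 1), (2, 2), (2, 3), (2, 4), (2, 5), (2, 6), (2, 7), (3, 0), (3, 1), (3, 2), (3, 3), (3, 4), (3, 5), (3, 6), (3, 7), (4, 0), (4, 1), (4, 2), (4, 3), (4, 4), (4, 5), (4, 6), (4, 7), (5, 0), (5, 1), (5, 2), (5, 3), (5, 4), (5, 5), (5, 6), (5, 7), (6, 0), (6, 1), (6, 2), (6, 3), (6, 4), (6, 5), (6, 6), (6, 7), (7, 0), (7, 1), (7, 2), (7, 3), (7, 4), (7, 5), (7, 6), (7, 7)]

Answer: yes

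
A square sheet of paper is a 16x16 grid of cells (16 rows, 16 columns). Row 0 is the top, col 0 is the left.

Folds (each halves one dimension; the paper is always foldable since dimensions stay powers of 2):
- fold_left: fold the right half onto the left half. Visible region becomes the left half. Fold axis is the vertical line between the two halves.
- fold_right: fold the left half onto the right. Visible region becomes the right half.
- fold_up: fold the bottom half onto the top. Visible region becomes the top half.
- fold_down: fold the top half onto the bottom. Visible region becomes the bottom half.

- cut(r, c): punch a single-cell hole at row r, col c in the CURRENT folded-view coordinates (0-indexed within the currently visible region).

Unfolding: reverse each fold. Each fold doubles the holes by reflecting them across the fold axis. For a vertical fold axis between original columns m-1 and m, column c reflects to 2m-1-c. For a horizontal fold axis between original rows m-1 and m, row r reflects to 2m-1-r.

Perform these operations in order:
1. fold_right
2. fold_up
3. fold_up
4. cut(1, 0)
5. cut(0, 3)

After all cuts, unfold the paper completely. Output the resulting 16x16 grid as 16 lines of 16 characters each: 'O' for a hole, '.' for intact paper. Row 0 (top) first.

Answer: ....O......O....
.......OO.......
................
................
................
................
.......OO.......
....O......O....
....O......O....
.......OO.......
................
................
................
................
.......OO.......
....O......O....

Derivation:
Op 1 fold_right: fold axis v@8; visible region now rows[0,16) x cols[8,16) = 16x8
Op 2 fold_up: fold axis h@8; visible region now rows[0,8) x cols[8,16) = 8x8
Op 3 fold_up: fold axis h@4; visible region now rows[0,4) x cols[8,16) = 4x8
Op 4 cut(1, 0): punch at orig (1,8); cuts so far [(1, 8)]; region rows[0,4) x cols[8,16) = 4x8
Op 5 cut(0, 3): punch at orig (0,11); cuts so far [(0, 11), (1, 8)]; region rows[0,4) x cols[8,16) = 4x8
Unfold 1 (reflect across h@4): 4 holes -> [(0, 11), (1, 8), (6, 8), (7, 11)]
Unfold 2 (reflect across h@8): 8 holes -> [(0, 11), (1, 8), (6, 8), (7, 11), (8, 11), (9, 8), (14, 8), (15, 11)]
Unfold 3 (reflect across v@8): 16 holes -> [(0, 4), (0, 11), (1, 7), (1, 8), (6, 7), (6, 8), (7, 4), (7, 11), (8, 4), (8, 11), (9, 7), (9, 8), (14, 7), (14, 8), (15, 4), (15, 11)]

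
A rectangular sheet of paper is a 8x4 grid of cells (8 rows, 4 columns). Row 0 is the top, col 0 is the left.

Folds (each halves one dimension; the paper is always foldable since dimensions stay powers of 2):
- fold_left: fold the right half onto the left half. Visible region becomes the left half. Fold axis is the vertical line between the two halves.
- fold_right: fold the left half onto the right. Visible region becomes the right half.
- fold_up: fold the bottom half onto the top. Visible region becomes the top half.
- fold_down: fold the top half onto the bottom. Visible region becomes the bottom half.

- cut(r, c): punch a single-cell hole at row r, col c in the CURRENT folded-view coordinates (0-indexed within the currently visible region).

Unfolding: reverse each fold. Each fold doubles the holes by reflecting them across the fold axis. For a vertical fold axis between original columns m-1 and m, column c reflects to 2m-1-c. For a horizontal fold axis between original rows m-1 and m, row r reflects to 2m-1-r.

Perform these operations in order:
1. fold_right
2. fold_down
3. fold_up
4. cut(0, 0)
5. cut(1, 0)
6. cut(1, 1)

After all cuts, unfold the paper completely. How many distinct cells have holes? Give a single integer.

Answer: 24

Derivation:
Op 1 fold_right: fold axis v@2; visible region now rows[0,8) x cols[2,4) = 8x2
Op 2 fold_down: fold axis h@4; visible region now rows[4,8) x cols[2,4) = 4x2
Op 3 fold_up: fold axis h@6; visible region now rows[4,6) x cols[2,4) = 2x2
Op 4 cut(0, 0): punch at orig (4,2); cuts so far [(4, 2)]; region rows[4,6) x cols[2,4) = 2x2
Op 5 cut(1, 0): punch at orig (5,2); cuts so far [(4, 2), (5, 2)]; region rows[4,6) x cols[2,4) = 2x2
Op 6 cut(1, 1): punch at orig (5,3); cuts so far [(4, 2), (5, 2), (5, 3)]; region rows[4,6) x cols[2,4) = 2x2
Unfold 1 (reflect across h@6): 6 holes -> [(4, 2), (5, 2), (5, 3), (6, 2), (6, 3), (7, 2)]
Unfold 2 (reflect across h@4): 12 holes -> [(0, 2), (1, 2), (1, 3), (2, 2), (2, 3), (3, 2), (4, 2), (5, 2), (5, 3), (6, 2), (6, 3), (7, 2)]
Unfold 3 (reflect across v@2): 24 holes -> [(0, 1), (0, 2), (1, 0), (1, 1), (1, 2), (1, 3), (2, 0), (2, 1), (2, 2), (2, 3), (3, 1), (3, 2), (4, 1), (4, 2), (5, 0), (5, 1), (5, 2), (5, 3), (6, 0), (6, 1), (6, 2), (6, 3), (7, 1), (7, 2)]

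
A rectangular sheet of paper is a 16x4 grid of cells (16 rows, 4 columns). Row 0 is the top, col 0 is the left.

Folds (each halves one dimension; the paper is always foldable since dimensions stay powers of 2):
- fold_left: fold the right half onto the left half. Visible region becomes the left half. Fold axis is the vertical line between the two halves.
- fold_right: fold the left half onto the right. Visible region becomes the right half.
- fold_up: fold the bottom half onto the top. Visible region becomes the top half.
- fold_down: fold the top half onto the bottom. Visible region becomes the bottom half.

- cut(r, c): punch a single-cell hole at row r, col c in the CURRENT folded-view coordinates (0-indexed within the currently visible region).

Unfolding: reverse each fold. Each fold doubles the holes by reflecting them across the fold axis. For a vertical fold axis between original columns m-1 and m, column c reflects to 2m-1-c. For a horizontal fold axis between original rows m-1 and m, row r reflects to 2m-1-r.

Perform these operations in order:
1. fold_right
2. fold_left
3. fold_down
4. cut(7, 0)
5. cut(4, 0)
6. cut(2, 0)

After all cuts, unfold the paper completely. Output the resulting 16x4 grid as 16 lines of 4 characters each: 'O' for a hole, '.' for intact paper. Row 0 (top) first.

Op 1 fold_right: fold axis v@2; visible region now rows[0,16) x cols[2,4) = 16x2
Op 2 fold_left: fold axis v@3; visible region now rows[0,16) x cols[2,3) = 16x1
Op 3 fold_down: fold axis h@8; visible region now rows[8,16) x cols[2,3) = 8x1
Op 4 cut(7, 0): punch at orig (15,2); cuts so far [(15, 2)]; region rows[8,16) x cols[2,3) = 8x1
Op 5 cut(4, 0): punch at orig (12,2); cuts so far [(12, 2), (15, 2)]; region rows[8,16) x cols[2,3) = 8x1
Op 6 cut(2, 0): punch at orig (10,2); cuts so far [(10, 2), (12, 2), (15, 2)]; region rows[8,16) x cols[2,3) = 8x1
Unfold 1 (reflect across h@8): 6 holes -> [(0, 2), (3, 2), (5, 2), (10, 2), (12, 2), (15, 2)]
Unfold 2 (reflect across v@3): 12 holes -> [(0, 2), (0, 3), (3, 2), (3, 3), (5, 2), (5, 3), (10, 2), (10, 3), (12, 2), (12, 3), (15, 2), (15, 3)]
Unfold 3 (reflect across v@2): 24 holes -> [(0, 0), (0, 1), (0, 2), (0, 3), (3, 0), (3, 1), (3, 2), (3, 3), (5, 0), (5, 1), (5, 2), (5, 3), (10, 0), (10, 1), (10, 2), (10, 3), (12, 0), (12, 1), (12, 2), (12, 3), (15, 0), (15, 1), (15, 2), (15, 3)]

Answer: OOOO
....
....
OOOO
....
OOOO
....
....
....
....
OOOO
....
OOOO
....
....
OOOO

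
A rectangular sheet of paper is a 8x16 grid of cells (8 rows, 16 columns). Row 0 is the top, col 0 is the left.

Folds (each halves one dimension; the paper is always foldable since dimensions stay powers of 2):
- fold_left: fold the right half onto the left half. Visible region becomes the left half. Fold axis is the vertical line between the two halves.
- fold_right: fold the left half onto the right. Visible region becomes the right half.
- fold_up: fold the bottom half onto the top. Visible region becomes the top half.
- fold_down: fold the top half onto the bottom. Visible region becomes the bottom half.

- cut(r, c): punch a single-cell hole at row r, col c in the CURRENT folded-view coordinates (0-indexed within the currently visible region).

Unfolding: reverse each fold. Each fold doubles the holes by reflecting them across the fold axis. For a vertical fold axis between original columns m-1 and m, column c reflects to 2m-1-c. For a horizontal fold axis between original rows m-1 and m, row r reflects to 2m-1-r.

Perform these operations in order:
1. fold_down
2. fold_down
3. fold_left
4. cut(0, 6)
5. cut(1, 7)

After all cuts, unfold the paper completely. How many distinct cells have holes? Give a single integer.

Op 1 fold_down: fold axis h@4; visible region now rows[4,8) x cols[0,16) = 4x16
Op 2 fold_down: fold axis h@6; visible region now rows[6,8) x cols[0,16) = 2x16
Op 3 fold_left: fold axis v@8; visible region now rows[6,8) x cols[0,8) = 2x8
Op 4 cut(0, 6): punch at orig (6,6); cuts so far [(6, 6)]; region rows[6,8) x cols[0,8) = 2x8
Op 5 cut(1, 7): punch at orig (7,7); cuts so far [(6, 6), (7, 7)]; region rows[6,8) x cols[0,8) = 2x8
Unfold 1 (reflect across v@8): 4 holes -> [(6, 6), (6, 9), (7, 7), (7, 8)]
Unfold 2 (reflect across h@6): 8 holes -> [(4, 7), (4, 8), (5, 6), (5, 9), (6, 6), (6, 9), (7, 7), (7, 8)]
Unfold 3 (reflect across h@4): 16 holes -> [(0, 7), (0, 8), (1, 6), (1, 9), (2, 6), (2, 9), (3, 7), (3, 8), (4, 7), (4, 8), (5, 6), (5, 9), (6, 6), (6, 9), (7, 7), (7, 8)]

Answer: 16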